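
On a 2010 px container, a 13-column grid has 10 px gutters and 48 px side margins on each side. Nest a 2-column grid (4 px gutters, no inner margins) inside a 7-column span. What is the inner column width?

511 px

Inside the margins: 2010 − 96 = 1914 px.
1914 − 12·10 = 1794; ÷13 gives c = 138 px.
7-column span = 7·138 + 6·10 = 1026 px.
2 columns + 1 gutter: 2d + 1·4 = 1026.
2d = 1026 − 4 = 1022, so d = 511 px.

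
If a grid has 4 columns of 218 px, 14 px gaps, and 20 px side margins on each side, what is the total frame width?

Total width: 2·20 + 4·218 + 3·14 = 954 px.

954 px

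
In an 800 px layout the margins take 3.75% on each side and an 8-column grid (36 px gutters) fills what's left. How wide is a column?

61 px

Margins: 3.75% × 800 = 30 px each, so content = 800 − 60 = 740 px.
8c + 7·36 = 740 → 8c = 488 → c = 61 px.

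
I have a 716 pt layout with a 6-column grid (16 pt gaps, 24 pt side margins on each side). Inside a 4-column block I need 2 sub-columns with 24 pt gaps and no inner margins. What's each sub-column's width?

Outer content = 716 − 2·24 = 668 pt.
6 columns + 5 gaps: 6c + 5·16 = 668.
6c = 668 − 80 = 588, so c = 98 pt.
Span of 4: 4·98 + 3·16 = 392 + 48 = 440 pt.
2d + 1·24 = 440 → 2d = 416 → d = 208 pt.

208 pt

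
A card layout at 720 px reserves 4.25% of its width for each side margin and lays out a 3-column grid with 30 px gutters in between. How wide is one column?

199.6 px

720 × (1 − 2·4.25%) = 720 × 91.5% = 658.8 px for the columns.
3 columns + 2 gutters: 3c + 2·30 = 658.8.
3c = 658.8 − 60 = 598.8, so c = 199.6 px.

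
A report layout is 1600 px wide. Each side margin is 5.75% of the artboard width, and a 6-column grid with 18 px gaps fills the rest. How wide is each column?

221 px

Margins: 5.75% × 1600 = 92 px each, so content = 1600 − 184 = 1416 px.
6 columns + 5 gaps: 6c + 5·18 = 1416.
6c = 1416 − 90 = 1326, so c = 221 px.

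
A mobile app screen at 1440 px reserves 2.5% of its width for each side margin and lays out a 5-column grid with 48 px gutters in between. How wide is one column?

235.2 px

Margins: 2.5% × 1440 = 36 px each, so content = 1440 − 72 = 1368 px.
5c + 4·48 = 1368 → 5c = 1176 → c = 235.2 px.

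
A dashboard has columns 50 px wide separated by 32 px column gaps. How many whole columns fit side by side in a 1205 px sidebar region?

15 columns

k columns need k·50 + (k−1)·32 = k·82 − 32.
k·82 − 32 ≤ 1205 → k ≤ 1237 / 82 ≈ 15.09, so k = 15.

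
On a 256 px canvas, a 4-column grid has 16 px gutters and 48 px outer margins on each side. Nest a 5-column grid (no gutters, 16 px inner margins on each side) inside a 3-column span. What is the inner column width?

Outer content = 256 − 2·48 = 160 px.
160 − 3·16 = 112; ÷4 gives c = 28 px.
3-column span = 3·28 + 2·16 = 116 px.
Inner content = 116 − 2·16 = 84 px.
With no gutters, each column is 84/5 = 16.8 px.

16.8 px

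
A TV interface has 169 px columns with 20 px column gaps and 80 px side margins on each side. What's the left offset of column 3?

458 px

Each column+gutter stride is 189 px; 2 of them past the 80 px margin is 80 + 378 = 458 px.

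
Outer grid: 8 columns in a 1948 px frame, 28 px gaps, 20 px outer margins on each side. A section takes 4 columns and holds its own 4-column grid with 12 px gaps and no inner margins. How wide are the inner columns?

Take off 40 px of margins, leaving 1908 px.
8 columns + 7 gaps: 8c + 7·28 = 1908.
8c = 1908 − 196 = 1712, so c = 214 px.
4 columns plus 3 gaps: 856 + 84 = 940 px.
Subtracting 3 gaps of 12 leaves 904 for 4 columns, so d = 226 px.

226 px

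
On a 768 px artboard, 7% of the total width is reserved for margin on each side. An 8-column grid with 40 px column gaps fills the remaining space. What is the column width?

768 × (1 − 2·7%) = 768 × 86% = 660.48 px for the columns.
Subtracting 7 column gaps of 40 leaves 380.48 for 8 columns, so c = 47.56 px.

47.56 px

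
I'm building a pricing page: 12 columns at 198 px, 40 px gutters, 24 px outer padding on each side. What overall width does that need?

2864 px

Adding margins, columns and gutters: 48 + 2376 + 440 = 2864 px.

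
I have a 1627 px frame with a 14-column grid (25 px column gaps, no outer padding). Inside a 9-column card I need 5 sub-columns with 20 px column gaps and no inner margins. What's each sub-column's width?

191.4 px

14 columns + 13 column gaps: 14c + 13·25 = 1627.
14c = 1627 − 325 = 1302, so c = 93 px.
Span of 9: 9·93 + 8·25 = 837 + 200 = 1037 px.
5 columns + 4 column gaps: 5d + 4·20 = 1037.
5d = 1037 − 80 = 957, so d = 191.4 px.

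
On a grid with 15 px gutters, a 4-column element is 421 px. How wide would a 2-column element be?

421 − 3·15 = 376; ÷4 gives c = 94 px.
Span of 2: 2·94 + 1·15 = 188 + 15 = 203 px.

203 px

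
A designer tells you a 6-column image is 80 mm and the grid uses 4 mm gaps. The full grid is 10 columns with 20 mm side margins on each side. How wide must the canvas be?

176 mm

Subtracting 5 gaps of 4 leaves 60 for 6 columns, so c = 10 mm.
Adding margins, columns and gutters: 40 + 100 + 36 = 176 mm.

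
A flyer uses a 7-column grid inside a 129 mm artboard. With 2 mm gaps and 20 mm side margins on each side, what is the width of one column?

11 mm

Subtract both margins: 129 − 2·20 = 89 mm.
7c + 6·2 = 89 → 7c = 77 → c = 11 mm.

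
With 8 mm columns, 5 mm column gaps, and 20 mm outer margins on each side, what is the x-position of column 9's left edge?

Column 9 starts at margin + 8·(column + gutter) = 20 + 8·13 = 124 mm.

124 mm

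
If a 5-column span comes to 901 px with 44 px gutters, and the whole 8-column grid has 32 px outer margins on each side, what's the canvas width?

Subtracting 4 gutters of 44 leaves 725 for 5 columns, so c = 145 px.
Adding margins, columns and gutters: 64 + 1160 + 308 = 1532 px.

1532 px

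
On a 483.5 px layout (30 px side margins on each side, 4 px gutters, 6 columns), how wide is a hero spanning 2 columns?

Content width = 483.5 − 2·30 = 423.5 px.
423.5 − 5·4 = 403.5; ÷6 gives c = 67.25 px.
2-column span = 2·67.25 + 1·4 = 138.5 px.

138.5 px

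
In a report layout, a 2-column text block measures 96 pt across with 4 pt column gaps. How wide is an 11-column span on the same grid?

Subtracting 1 column gap of 4 leaves 92 for 2 columns, so c = 46 pt.
Span of 11: 11·46 + 10·4 = 506 + 40 = 546 pt.

546 pt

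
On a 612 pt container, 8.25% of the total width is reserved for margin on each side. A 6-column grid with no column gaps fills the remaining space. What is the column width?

85.17 pt

Margins: 8.25% × 612 = 50.49 pt each, so content = 612 − 100.98 = 511.02 pt.
6c = 511.02 → c = 85.17 pt.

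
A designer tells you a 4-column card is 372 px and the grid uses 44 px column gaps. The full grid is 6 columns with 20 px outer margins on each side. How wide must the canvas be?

Subtracting 3 column gaps of 44 leaves 240 for 4 columns, so c = 60 px.
Adding margins, columns and gutters: 40 + 360 + 220 = 620 px.

620 px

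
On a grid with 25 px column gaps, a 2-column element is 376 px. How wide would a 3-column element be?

576.5 px

376 − 1·25 = 351; ÷2 gives c = 175.5 px.
3 columns plus 2 column gaps: 526.5 + 50 = 576.5 px.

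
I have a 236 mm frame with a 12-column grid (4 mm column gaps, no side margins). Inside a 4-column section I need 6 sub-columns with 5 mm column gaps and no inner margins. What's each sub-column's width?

236 − 11·4 = 192; ÷12 gives c = 16 mm.
4-column span = 4·16 + 3·4 = 76 mm.
Subtracting 5 column gaps of 5 leaves 51 for 6 columns, so d = 8.5 mm.

8.5 mm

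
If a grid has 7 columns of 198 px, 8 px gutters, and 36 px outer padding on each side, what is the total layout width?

Total width: 2·36 + 7·198 + 6·8 = 1506 px.

1506 px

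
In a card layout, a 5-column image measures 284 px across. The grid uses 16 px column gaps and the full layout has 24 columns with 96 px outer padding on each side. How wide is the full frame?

5 columns + 4 column gaps: 5c + 4·16 = 284.
5c = 284 − 64 = 220, so c = 44 px.
Frame = 2·96 + 24·44 + 23·16 = 192 + 1056 + 368 = 1616 px.

1616 px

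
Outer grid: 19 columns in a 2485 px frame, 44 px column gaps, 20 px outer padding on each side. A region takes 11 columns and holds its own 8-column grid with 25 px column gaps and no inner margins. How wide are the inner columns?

152.75 px

Subtract both margins: 2485 − 2·20 = 2445 px.
Subtracting 18 column gaps of 44 leaves 1653 for 19 columns, so c = 87 px.
11-column span = 11·87 + 10·44 = 1397 px.
8 columns + 7 column gaps: 8d + 7·25 = 1397.
8d = 1397 − 175 = 1222, so d = 152.75 px.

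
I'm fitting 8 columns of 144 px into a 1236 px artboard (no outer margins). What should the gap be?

8·144 + 7g = 1236 → 7g = 84 → g = 12 px.

12 px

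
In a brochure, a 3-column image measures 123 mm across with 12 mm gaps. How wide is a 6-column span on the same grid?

258 mm

3c + 2·12 = 123 → 3c = 99 → c = 33 mm.
6-column span = 6·33 + 5·12 = 258 mm.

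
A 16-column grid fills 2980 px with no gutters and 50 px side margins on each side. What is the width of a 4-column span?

Inside the margins: 2980 − 100 = 2880 px.
2880 / 16 = 180 px per column.
4-column span = 4·180 = 720 px.

720 px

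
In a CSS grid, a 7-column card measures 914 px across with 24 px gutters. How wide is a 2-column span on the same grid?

914 − 6·24 = 770; ÷7 gives c = 110 px.
2 columns plus 1 gutter: 220 + 24 = 244 px.

244 px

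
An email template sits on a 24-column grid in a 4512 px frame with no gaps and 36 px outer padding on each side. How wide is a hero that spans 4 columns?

Take off 72 px of margins, leaving 4440 px.
With no gaps, each column is 4440/24 = 185 px.
With no gaps, 4 columns span 4·185 = 740 px.

740 px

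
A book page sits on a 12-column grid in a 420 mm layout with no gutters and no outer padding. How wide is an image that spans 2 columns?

70 mm

12c = 420 → c = 35 mm.
2-column span = 2·35 = 70 mm.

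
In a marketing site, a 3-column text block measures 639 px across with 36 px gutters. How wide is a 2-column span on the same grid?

Subtracting 2 gutters of 36 leaves 567 for 3 columns, so c = 189 px.
2 columns plus 1 gutter: 378 + 36 = 414 px.

414 px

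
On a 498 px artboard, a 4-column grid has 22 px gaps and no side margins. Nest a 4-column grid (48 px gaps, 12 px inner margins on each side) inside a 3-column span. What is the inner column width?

50 px

4 columns + 3 gaps: 4c + 3·22 = 498.
4c = 498 − 66 = 432, so c = 108 px.
Span of 3: 3·108 + 2·22 = 324 + 44 = 368 px.
Inner content = 368 − 2·12 = 344 px.
344 − 3·48 = 200; ÷4 gives d = 50 px.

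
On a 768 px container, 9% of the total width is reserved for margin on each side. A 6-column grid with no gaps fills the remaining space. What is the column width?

104.96 px

Each margin = 9% of 768 = 69.12 px; content = 768 − 2·69.12 = 629.76 px.
With no gaps, each column is 629.76/6 = 104.96 px.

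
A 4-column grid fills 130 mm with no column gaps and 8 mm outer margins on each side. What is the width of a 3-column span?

Content width = 130 − 2·8 = 114 mm.
With no column gaps, each column is 114/4 = 28.5 mm.
With no column gaps, 3 columns span 3·28.5 = 85.5 mm.

85.5 mm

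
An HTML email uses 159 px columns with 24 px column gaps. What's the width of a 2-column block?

342 px

2-column span = 2·159 + 1·24 = 342 px.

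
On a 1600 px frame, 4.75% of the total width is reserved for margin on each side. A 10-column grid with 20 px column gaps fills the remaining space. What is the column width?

Each margin = 4.75% of 1600 = 76 px; content = 1600 − 2·76 = 1448 px.
10c + 9·20 = 1448 → 10c = 1268 → c = 126.8 px.

126.8 px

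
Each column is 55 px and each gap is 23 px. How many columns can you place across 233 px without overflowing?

3 columns

Each extra column adds 55 + 23 = 78 px.
(233 + 23) / 78 = 3.28, so 3 columns fit.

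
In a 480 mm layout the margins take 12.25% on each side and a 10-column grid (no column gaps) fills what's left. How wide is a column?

480 × (1 − 2·12.25%) = 480 × 75.5% = 362.4 mm for the columns.
10c = 362.4 → c = 36.24 mm.

36.24 mm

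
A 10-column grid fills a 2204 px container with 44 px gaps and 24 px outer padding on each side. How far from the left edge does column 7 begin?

1344 px

Take off 48 px of margins, leaving 2156 px.
2156 − 9·44 = 1760; ÷10 gives c = 176 px.
Column 7 starts at margin + 6·(column + gutter) = 24 + 6·220 = 1344 px.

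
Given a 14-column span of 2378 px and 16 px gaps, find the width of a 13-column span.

2207 px

14 columns + 13 gaps: 14c + 13·16 = 2378.
14c = 2378 − 208 = 2170, so c = 155 px.
13-column span = 13·155 + 12·16 = 2207 px.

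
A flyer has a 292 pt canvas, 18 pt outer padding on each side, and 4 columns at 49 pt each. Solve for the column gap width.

20 pt

Subtract both margins: 292 − 2·18 = 256 pt.
4 columns take 4·49 = 196 pt; remaining 60 splits into 3 column gaps.
g = 60 / 3 = 20 pt.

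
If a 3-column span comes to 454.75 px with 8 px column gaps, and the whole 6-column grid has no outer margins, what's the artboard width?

Subtracting 2 column gaps of 8 leaves 438.75 for 3 columns, so c = 146.25 px.
Summing: 877.5 + 40 = 917.5 px.

917.5 px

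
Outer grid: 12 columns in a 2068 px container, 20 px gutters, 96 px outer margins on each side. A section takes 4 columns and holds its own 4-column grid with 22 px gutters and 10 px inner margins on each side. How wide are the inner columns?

Inside the margins: 2068 − 192 = 1876 px.
1876 − 11·20 = 1656; ÷12 gives c = 138 px.
4 columns plus 3 gutters: 552 + 60 = 612 px.
Inner content = 612 − 2·10 = 592 px.
592 − 3·22 = 526; ÷4 gives d = 131.5 px.

131.5 px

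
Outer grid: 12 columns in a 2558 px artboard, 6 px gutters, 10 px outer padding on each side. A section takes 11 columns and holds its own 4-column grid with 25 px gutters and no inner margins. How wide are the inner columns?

562.75 px

Take off 20 px of margins, leaving 2538 px.
12 columns + 11 gutters: 12c + 11·6 = 2538.
12c = 2538 − 66 = 2472, so c = 206 px.
11-column span = 11·206 + 10·6 = 2326 px.
4d + 3·25 = 2326 → 4d = 2251 → d = 562.75 px.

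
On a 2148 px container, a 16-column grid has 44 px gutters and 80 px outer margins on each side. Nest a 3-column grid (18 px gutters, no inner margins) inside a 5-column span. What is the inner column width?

Outer content = 2148 − 2·80 = 1988 px.
16 columns + 15 gutters: 16c + 15·44 = 1988.
16c = 1988 − 660 = 1328, so c = 83 px.
Span of 5: 5·83 + 4·44 = 415 + 176 = 591 px.
591 − 2·18 = 555; ÷3 gives d = 185 px.

185 px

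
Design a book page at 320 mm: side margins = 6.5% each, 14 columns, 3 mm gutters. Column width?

Each margin = 6.5% of 320 = 20.8 mm; content = 320 − 2·20.8 = 278.4 mm.
14 columns + 13 gutters: 14c + 13·3 = 278.4.
14c = 278.4 − 39 = 239.4, so c = 17.1 mm.

17.1 mm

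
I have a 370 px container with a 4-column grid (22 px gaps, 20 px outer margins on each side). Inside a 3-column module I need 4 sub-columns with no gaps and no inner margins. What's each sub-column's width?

60.5 px

Inside the margins: 370 − 40 = 330 px.
330 − 3·22 = 264; ÷4 gives c = 66 px.
3 columns plus 2 gaps: 198 + 44 = 242 px.
4d = 242 → d = 60.5 px.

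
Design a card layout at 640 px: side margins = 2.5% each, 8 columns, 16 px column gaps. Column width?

62 px

Each margin = 2.5% of 640 = 16 px; content = 640 − 2·16 = 608 px.
608 − 7·16 = 496; ÷8 gives c = 62 px.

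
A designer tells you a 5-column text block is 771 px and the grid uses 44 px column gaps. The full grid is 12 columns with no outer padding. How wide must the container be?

Subtracting 4 column gaps of 44 leaves 595 for 5 columns, so c = 119 px.
Container = 12·119 + 11·44 = 1428 + 484 = 1912 px.

1912 px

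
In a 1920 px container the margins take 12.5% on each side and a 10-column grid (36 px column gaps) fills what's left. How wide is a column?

1920 × (1 − 2·12.5%) = 1920 × 75% = 1440 px for the columns.
10c + 9·36 = 1440 → 10c = 1116 → c = 111.6 px.

111.6 px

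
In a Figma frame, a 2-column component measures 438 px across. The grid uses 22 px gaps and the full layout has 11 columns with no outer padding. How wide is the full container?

2508 px

Subtracting 1 gap of 22 leaves 416 for 2 columns, so c = 208 px.
Total width: 11·208 + 10·22 = 2508 px.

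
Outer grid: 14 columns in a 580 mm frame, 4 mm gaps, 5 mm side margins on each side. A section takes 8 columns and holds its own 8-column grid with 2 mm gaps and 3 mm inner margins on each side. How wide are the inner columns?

38 mm

Subtract both margins: 580 − 2·5 = 570 mm.
14 columns + 13 gaps: 14c + 13·4 = 570.
14c = 570 − 52 = 518, so c = 37 mm.
Span of 8: 8·37 + 7·4 = 296 + 28 = 324 mm.
Inner content = 324 − 2·3 = 318 mm.
8d + 7·2 = 318 → 8d = 304 → d = 38 mm.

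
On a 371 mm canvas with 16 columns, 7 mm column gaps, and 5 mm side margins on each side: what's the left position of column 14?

304 mm

Subtract both margins: 371 − 2·5 = 361 mm.
16c + 15·7 = 361 → 16c = 256 → c = 16 mm.
Column 14 starts at margin + 13·(column + gutter) = 5 + 13·23 = 304 mm.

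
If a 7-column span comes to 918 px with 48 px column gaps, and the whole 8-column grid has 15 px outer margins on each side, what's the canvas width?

1086 px

7c + 6·48 = 918 → 7c = 630 → c = 90 px.
Adding margins, columns and gutters: 30 + 720 + 336 = 1086 px.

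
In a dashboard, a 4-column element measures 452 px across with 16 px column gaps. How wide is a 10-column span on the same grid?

452 − 3·16 = 404; ÷4 gives c = 101 px.
10 columns plus 9 column gaps: 1010 + 144 = 1154 px.

1154 px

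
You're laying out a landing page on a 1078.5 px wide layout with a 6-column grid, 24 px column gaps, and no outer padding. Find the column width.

159.75 px

6c + 5·24 = 1078.5 → 6c = 958.5 → c = 159.75 px.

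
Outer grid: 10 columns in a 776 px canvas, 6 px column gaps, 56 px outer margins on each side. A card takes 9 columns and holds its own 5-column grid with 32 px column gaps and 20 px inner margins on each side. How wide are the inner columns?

85.8 px

Subtract both margins: 776 − 2·56 = 664 px.
664 − 9·6 = 610; ÷10 gives c = 61 px.
9 columns plus 8 column gaps: 549 + 48 = 597 px.
Inner content = 597 − 2·20 = 557 px.
5d + 4·32 = 557 → 5d = 429 → d = 85.8 px.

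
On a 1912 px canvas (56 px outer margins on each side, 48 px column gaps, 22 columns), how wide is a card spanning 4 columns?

288 px

Inside the margins: 1912 − 112 = 1800 px.
Subtracting 21 column gaps of 48 leaves 792 for 22 columns, so c = 36 px.
Span of 4: 4·36 + 3·48 = 144 + 144 = 288 px.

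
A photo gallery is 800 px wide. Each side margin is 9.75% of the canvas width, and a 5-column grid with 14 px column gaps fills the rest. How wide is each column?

800 × (1 − 2·9.75%) = 800 × 80.5% = 644 px for the columns.
Subtracting 4 column gaps of 14 leaves 588 for 5 columns, so c = 117.6 px.

117.6 px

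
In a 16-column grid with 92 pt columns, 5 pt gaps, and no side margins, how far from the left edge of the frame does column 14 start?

1261 pt

No margin, so column 14 starts at 13·(column + gutter) = 13·97 = 1261 pt.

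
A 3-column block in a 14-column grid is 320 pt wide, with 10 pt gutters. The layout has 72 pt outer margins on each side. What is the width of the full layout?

1674 pt

320 − 2·10 = 300; ÷3 gives c = 100 pt.
Adding margins, columns and gutters: 144 + 1400 + 130 = 1674 pt.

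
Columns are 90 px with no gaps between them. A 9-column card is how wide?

810 px

With no gaps, 9 columns span 9·90 = 810 px.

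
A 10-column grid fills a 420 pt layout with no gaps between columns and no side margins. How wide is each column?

With no gaps, each column is 420/10 = 42 pt.

42 pt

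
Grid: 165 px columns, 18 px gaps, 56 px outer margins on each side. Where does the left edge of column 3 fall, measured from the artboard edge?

Before column 3: the margin + 2 columns + 2 gaps.
Offset = 56 + 2·(165 + 18) = 56 + 366 = 422 px.

422 px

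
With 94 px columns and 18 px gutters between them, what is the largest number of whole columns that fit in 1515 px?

13 columns: 13·94 + 12·18 = 1438 px ≤ 1515.
14 columns: 1550 px > 1515. So 13.

13 columns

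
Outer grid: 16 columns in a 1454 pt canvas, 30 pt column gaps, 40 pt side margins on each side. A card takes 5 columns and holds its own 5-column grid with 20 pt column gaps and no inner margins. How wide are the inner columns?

65.75 pt

Outer content = 1454 − 2·40 = 1374 pt.
Subtracting 15 column gaps of 30 leaves 924 for 16 columns, so c = 57.75 pt.
5 columns plus 4 column gaps: 288.75 + 120 = 408.75 pt.
408.75 − 4·20 = 328.75; ÷5 gives d = 65.75 pt.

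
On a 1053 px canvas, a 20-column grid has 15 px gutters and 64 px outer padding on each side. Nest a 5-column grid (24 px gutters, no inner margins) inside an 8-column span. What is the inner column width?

Inside the margins: 1053 − 128 = 925 px.
20c + 19·15 = 925 → 20c = 640 → c = 32 px.
8-column span = 8·32 + 7·15 = 361 px.
5d + 4·24 = 361 → 5d = 265 → d = 53 px.

53 px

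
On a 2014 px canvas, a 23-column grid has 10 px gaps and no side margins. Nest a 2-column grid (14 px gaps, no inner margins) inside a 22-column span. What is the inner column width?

956 px

23 columns + 22 gaps: 23c + 22·10 = 2014.
23c = 2014 − 220 = 1794, so c = 78 px.
Span of 22: 22·78 + 21·10 = 1716 + 210 = 1926 px.
2 columns + 1 gap: 2d + 1·14 = 1926.
2d = 1926 − 14 = 1912, so d = 956 px.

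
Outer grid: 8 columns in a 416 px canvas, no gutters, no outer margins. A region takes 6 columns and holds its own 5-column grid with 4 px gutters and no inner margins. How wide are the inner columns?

59.2 px

With no gutters, each column is 416/8 = 52 px.
With no gutters, 6 columns span 6·52 = 312 px.
312 − 4·4 = 296; ÷5 gives d = 59.2 px.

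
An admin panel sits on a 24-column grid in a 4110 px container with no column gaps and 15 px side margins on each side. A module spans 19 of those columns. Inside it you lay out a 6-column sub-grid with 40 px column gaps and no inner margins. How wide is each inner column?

505 px

Take off 30 px of margins, leaving 4080 px.
24c = 4080 → c = 170 px.
19-column span = 19·170 = 3230 px.
6d + 5·40 = 3230 → 6d = 3030 → d = 505 px.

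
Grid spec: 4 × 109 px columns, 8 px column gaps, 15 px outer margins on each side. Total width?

Frame = 2·15 + 4·109 + 3·8 = 30 + 436 + 24 = 490 px.

490 px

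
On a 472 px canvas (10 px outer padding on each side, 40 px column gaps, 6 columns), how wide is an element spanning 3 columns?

Inside the margins: 472 − 20 = 452 px.
452 − 5·40 = 252; ÷6 gives c = 42 px.
Span of 3: 3·42 + 2·40 = 126 + 80 = 206 px.

206 px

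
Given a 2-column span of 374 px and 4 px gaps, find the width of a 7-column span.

2 columns + 1 gap: 2c + 1·4 = 374.
2c = 374 − 4 = 370, so c = 185 px.
7-column span = 7·185 + 6·4 = 1319 px.

1319 px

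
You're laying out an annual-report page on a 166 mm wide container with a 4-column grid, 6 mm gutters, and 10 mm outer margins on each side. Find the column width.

32 mm

Inside the margins: 166 − 20 = 146 mm.
4 columns + 3 gutters: 4c + 3·6 = 146.
4c = 146 − 18 = 128, so c = 32 mm.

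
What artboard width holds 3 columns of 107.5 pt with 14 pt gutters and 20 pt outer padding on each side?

390.5 pt

Artboard = 2·20 + 3·107.5 + 2·14 = 40 + 322.5 + 28 = 390.5 pt.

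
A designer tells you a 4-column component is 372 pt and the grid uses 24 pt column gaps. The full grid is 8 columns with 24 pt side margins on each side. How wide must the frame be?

4c + 3·24 = 372 → 4c = 300 → c = 75 pt.
Frame = 2·24 + 8·75 + 7·24 = 48 + 600 + 168 = 816 pt.

816 pt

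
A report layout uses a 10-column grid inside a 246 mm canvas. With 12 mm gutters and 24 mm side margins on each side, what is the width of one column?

Inside the margins: 246 − 48 = 198 mm.
10 columns + 9 gutters: 10c + 9·12 = 198.
10c = 198 − 108 = 90, so c = 9 mm.

9 mm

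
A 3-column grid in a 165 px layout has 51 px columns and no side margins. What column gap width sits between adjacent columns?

6 px

3 columns take 3·51 = 153 px; remaining 12 splits into 2 column gaps.
g = 12 / 2 = 6 px.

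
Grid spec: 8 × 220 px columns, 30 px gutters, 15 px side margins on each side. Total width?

Adding margins, columns and gutters: 30 + 1760 + 210 = 2000 px.

2000 px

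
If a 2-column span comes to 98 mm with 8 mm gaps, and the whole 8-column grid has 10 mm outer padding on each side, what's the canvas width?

436 mm

98 − 1·8 = 90; ÷2 gives c = 45 mm.
Total width: 2·10 + 8·45 + 7·8 = 436 mm.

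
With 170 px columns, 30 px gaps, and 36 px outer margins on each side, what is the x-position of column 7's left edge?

1236 px

Column 7 starts at margin + 6·(column + gutter) = 36 + 6·200 = 1236 px.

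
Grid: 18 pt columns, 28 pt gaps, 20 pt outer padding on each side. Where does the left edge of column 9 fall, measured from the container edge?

388 pt

Each column+gutter stride is 46 pt; 8 of them past the 20 pt margin is 20 + 368 = 388 pt.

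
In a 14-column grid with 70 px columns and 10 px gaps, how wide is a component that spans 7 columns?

550 px

7-column span = 7·70 + 6·10 = 550 px.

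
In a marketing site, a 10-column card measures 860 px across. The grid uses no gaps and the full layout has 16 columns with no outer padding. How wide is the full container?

1376 px

860 / 10 = 86 px per column.
Total width: 16·86 = 1376 px.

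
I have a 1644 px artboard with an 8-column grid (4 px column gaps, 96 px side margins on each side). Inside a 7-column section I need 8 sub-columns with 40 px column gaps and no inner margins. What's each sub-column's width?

Take off 192 px of margins, leaving 1452 px.
8 columns + 7 column gaps: 8c + 7·4 = 1452.
8c = 1452 − 28 = 1424, so c = 178 px.
Span of 7: 7·178 + 6·4 = 1246 + 24 = 1270 px.
8 columns + 7 column gaps: 8d + 7·40 = 1270.
8d = 1270 − 280 = 990, so d = 123.75 px.

123.75 px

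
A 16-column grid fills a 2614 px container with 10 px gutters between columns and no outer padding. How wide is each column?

154 px

Subtracting 15 gutters of 10 leaves 2464 for 16 columns, so c = 154 px.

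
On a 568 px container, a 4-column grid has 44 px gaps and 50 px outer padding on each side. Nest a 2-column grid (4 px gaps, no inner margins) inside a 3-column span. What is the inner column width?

168 px

Inside the margins: 568 − 100 = 468 px.
Subtracting 3 gaps of 44 leaves 336 for 4 columns, so c = 84 px.
Span of 3: 3·84 + 2·44 = 252 + 88 = 340 px.
Subtracting 1 gap of 4 leaves 336 for 2 columns, so d = 168 px.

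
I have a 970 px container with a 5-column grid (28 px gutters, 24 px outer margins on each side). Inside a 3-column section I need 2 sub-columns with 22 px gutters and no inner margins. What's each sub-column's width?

260 px

Take off 48 px of margins, leaving 922 px.
5c + 4·28 = 922 → 5c = 810 → c = 162 px.
3 columns plus 2 gutters: 486 + 56 = 542 px.
2 columns + 1 gutter: 2d + 1·22 = 542.
2d = 542 − 22 = 520, so d = 260 px.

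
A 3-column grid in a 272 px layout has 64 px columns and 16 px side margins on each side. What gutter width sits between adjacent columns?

24 px

Inside the margins: 272 − 32 = 240 px.
3 columns take 3·64 = 192 px; remaining 48 splits into 2 gutters.
g = 48 / 2 = 24 px.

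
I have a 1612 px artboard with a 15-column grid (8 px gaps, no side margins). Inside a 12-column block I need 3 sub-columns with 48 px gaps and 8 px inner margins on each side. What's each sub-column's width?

Subtracting 14 gaps of 8 leaves 1500 for 15 columns, so c = 100 px.
12-column span = 12·100 + 11·8 = 1288 px.
Inner content = 1288 − 2·8 = 1272 px.
1272 − 2·48 = 1176; ÷3 gives d = 392 px.

392 px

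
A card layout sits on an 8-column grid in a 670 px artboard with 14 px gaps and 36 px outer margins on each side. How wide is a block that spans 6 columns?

445 px

Inside the margins: 670 − 72 = 598 px.
Subtracting 7 gaps of 14 leaves 500 for 8 columns, so c = 62.5 px.
6 columns plus 5 gaps: 375 + 70 = 445 px.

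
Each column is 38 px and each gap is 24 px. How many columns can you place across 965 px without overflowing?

k columns need k·38 + (k−1)·24 = k·62 − 24.
k·62 − 24 ≤ 965 → k ≤ 989 / 62 ≈ 15.95, so k = 15.

15 columns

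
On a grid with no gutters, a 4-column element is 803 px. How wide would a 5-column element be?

4c = 803 → c = 200.75 px.
With no gutters, 5 columns span 5·200.75 = 1003.75 px.

1003.75 px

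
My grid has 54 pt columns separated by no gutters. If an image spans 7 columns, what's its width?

378 pt

7-column span = 7·54 = 378 pt.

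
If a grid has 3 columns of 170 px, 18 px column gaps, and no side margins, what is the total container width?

Total width: 3·170 + 2·18 = 546 px.

546 px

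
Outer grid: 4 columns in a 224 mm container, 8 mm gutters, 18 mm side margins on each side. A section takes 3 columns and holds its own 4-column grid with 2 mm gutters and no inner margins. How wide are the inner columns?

33.25 mm

Outer content = 224 − 2·18 = 188 mm.
188 − 3·8 = 164; ÷4 gives c = 41 mm.
3-column span = 3·41 + 2·8 = 139 mm.
4d + 3·2 = 139 → 4d = 133 → d = 33.25 mm.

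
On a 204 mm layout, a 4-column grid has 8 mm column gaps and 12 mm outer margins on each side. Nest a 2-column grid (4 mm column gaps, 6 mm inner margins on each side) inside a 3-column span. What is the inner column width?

Take off 24 mm of margins, leaving 180 mm.
Subtracting 3 column gaps of 8 leaves 156 for 4 columns, so c = 39 mm.
Span of 3: 3·39 + 2·8 = 117 + 16 = 133 mm.
Inner content = 133 − 2·6 = 121 mm.
2d + 1·4 = 121 → 2d = 117 → d = 58.5 mm.

58.5 mm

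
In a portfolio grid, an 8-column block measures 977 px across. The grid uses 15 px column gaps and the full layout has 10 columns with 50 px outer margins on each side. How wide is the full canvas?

1325 px

977 − 7·15 = 872; ÷8 gives c = 109 px.
Canvas = 2·50 + 10·109 + 9·15 = 100 + 1090 + 135 = 1325 px.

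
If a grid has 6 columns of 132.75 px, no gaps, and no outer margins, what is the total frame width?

Frame = 6·132.75 = 796.5 = 796.5 px.

796.5 px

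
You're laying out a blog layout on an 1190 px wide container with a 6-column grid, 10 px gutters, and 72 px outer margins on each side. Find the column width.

166 px

Subtract both margins: 1190 − 2·72 = 1046 px.
6 columns + 5 gutters: 6c + 5·10 = 1046.
6c = 1046 − 50 = 996, so c = 166 px.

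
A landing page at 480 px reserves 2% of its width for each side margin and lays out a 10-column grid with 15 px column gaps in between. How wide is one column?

480 × (1 − 2·2%) = 480 × 96% = 460.8 px for the columns.
10 columns + 9 column gaps: 10c + 9·15 = 460.8.
10c = 460.8 − 135 = 325.8, so c = 32.58 px.

32.58 px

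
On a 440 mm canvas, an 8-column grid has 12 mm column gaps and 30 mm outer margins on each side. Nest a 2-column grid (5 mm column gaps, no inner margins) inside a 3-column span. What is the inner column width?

Inside the margins: 440 − 60 = 380 mm.
8 columns + 7 column gaps: 8c + 7·12 = 380.
8c = 380 − 84 = 296, so c = 37 mm.
Span of 3: 3·37 + 2·12 = 111 + 24 = 135 mm.
Subtracting 1 column gap of 5 leaves 130 for 2 columns, so d = 65 mm.

65 mm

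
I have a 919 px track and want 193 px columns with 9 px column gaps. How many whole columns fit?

4 columns: 4·193 + 3·9 = 799 px ≤ 919.
5 columns: 1001 px > 919. So 4.

4 columns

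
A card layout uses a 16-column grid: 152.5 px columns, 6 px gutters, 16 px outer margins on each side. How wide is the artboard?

Artboard = 2·16 + 16·152.5 + 15·6 = 32 + 2440 + 90 = 2562 px.

2562 px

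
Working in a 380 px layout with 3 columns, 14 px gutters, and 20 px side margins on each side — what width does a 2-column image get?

Content width = 380 − 2·20 = 340 px.
3c + 2·14 = 340 → 3c = 312 → c = 104 px.
Span of 2: 2·104 + 1·14 = 208 + 14 = 222 px.

222 px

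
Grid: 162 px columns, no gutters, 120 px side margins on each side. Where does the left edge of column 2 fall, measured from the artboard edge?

282 px

Before column 2: the margin + 1 column + 1 gutter.
Offset = 120 + 1·(162 + 0) = 120 + 162 = 282 px.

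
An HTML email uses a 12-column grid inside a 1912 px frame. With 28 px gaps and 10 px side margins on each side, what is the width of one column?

Take off 20 px of margins, leaving 1892 px.
12 columns + 11 gaps: 12c + 11·28 = 1892.
12c = 1892 − 308 = 1584, so c = 132 px.

132 px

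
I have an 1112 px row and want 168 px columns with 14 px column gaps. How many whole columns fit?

6 columns

Each extra column adds 168 + 14 = 182 px.
(1112 + 14) / 182 = 6.19, so 6 columns fit.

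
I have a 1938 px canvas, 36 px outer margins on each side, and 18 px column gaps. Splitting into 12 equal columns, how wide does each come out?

139 px

Take off 72 px of margins, leaving 1866 px.
1866 − 11·18 = 1668; ÷12 gives c = 139 px.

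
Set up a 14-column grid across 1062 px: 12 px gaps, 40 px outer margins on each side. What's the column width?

59 px

Take off 80 px of margins, leaving 982 px.
Subtracting 13 gaps of 12 leaves 826 for 14 columns, so c = 59 px.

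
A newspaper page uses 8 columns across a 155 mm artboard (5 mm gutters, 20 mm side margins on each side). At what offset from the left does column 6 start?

Subtract both margins: 155 − 2·20 = 115 mm.
115 − 7·5 = 80; ÷8 gives c = 10 mm.
Before column 6: the margin + 5 columns + 5 gutters.
Offset = 20 + 5·(10 + 5) = 20 + 75 = 95 mm.

95 mm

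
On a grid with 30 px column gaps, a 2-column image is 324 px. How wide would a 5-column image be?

2c + 1·30 = 324 → 2c = 294 → c = 147 px.
Span of 5: 5·147 + 4·30 = 735 + 120 = 855 px.

855 px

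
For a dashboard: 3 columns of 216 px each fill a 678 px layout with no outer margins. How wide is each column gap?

15 px

Columns use 648 px, leaving 30 px across 2 column gaps = 15 px each.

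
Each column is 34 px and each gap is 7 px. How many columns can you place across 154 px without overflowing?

3 columns

k columns need k·34 + (k−1)·7 = k·41 − 7.
k·41 − 7 ≤ 154 → k ≤ 161 / 41 ≈ 3.93, so k = 3.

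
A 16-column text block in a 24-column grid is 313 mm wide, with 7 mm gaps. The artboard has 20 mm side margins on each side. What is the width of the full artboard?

513 mm

313 − 15·7 = 208; ÷16 gives c = 13 mm.
Adding margins, columns and gutters: 40 + 312 + 161 = 513 mm.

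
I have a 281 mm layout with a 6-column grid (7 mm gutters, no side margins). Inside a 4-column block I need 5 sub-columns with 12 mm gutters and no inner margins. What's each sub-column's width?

Subtracting 5 gutters of 7 leaves 246 for 6 columns, so c = 41 mm.
4 columns plus 3 gutters: 164 + 21 = 185 mm.
Subtracting 4 gutters of 12 leaves 137 for 5 columns, so d = 27.4 mm.

27.4 mm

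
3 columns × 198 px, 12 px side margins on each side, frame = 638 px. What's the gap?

10 px

Inside the margins: 638 − 24 = 614 px.
Columns use 594 px, leaving 20 px across 2 gaps = 10 px each.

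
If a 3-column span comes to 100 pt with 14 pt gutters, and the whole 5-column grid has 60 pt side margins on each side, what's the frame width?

296 pt

100 − 2·14 = 72; ÷3 gives c = 24 pt.
Frame = 2·60 + 5·24 + 4·14 = 120 + 120 + 56 = 296 pt.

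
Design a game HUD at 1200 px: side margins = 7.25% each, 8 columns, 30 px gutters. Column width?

Each margin = 7.25% of 1200 = 87 px; content = 1200 − 2·87 = 1026 px.
8c + 7·30 = 1026 → 8c = 816 → c = 102 px.

102 px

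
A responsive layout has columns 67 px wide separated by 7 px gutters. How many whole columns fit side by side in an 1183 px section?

16 columns: 16·67 + 15·7 = 1177 px ≤ 1183.
17 columns: 1251 px > 1183. So 16.

16 columns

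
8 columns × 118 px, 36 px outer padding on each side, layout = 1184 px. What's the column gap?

Content width = 1184 − 2·36 = 1112 px.
8·118 + 7g = 1112 → 7g = 168 → g = 24 px.

24 px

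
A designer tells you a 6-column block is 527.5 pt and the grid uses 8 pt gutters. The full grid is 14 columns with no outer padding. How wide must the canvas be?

1241.5 pt

6 columns + 5 gutters: 6c + 5·8 = 527.5.
6c = 527.5 − 40 = 487.5, so c = 81.25 pt.
Canvas = 14·81.25 + 13·8 = 1137.5 + 104 = 1241.5 pt.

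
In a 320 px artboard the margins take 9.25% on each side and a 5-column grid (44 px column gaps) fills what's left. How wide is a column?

320 × (1 − 2·9.25%) = 320 × 81.5% = 260.8 px for the columns.
260.8 − 4·44 = 84.8; ÷5 gives c = 16.96 px.

16.96 px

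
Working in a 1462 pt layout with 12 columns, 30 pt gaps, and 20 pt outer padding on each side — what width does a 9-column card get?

Subtract both margins: 1462 − 2·20 = 1422 pt.
12 columns + 11 gaps: 12c + 11·30 = 1422.
12c = 1422 − 330 = 1092, so c = 91 pt.
9-column span = 9·91 + 8·30 = 1059 pt.

1059 pt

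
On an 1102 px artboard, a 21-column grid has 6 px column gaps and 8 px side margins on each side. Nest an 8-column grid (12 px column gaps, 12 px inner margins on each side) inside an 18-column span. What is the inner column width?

Subtract both margins: 1102 − 2·8 = 1086 px.
1086 − 20·6 = 966; ÷21 gives c = 46 px.
18 columns plus 17 column gaps: 828 + 102 = 930 px.
Inner content = 930 − 2·12 = 906 px.
8 columns + 7 column gaps: 8d + 7·12 = 906.
8d = 906 − 84 = 822, so d = 102.75 px.

102.75 px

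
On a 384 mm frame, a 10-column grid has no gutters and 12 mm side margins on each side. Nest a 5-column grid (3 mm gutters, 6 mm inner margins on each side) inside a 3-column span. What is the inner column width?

Outer content = 384 − 2·12 = 360 mm.
With no gutters, each column is 360/10 = 36 mm.
With no gutters, 3 columns span 3·36 = 108 mm.
Inner content = 108 − 2·6 = 96 mm.
5d + 4·3 = 96 → 5d = 84 → d = 16.8 mm.

16.8 mm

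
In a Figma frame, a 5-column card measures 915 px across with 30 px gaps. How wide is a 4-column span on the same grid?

Subtracting 4 gaps of 30 leaves 795 for 5 columns, so c = 159 px.
4 columns plus 3 gaps: 636 + 90 = 726 px.

726 px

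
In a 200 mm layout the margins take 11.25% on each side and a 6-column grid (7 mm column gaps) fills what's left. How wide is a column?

20 mm

200 × (1 − 2·11.25%) = 200 × 77.5% = 155 mm for the columns.
155 − 5·7 = 120; ÷6 gives c = 20 mm.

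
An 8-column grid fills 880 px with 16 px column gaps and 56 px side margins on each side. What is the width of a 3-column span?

Content width = 880 − 2·56 = 768 px.
Subtracting 7 column gaps of 16 leaves 656 for 8 columns, so c = 82 px.
Span of 3: 3·82 + 2·16 = 246 + 32 = 278 px.

278 px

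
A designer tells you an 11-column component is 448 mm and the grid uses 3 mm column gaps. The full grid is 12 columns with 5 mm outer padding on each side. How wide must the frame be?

448 − 10·3 = 418; ÷11 gives c = 38 mm.
Total width: 2·5 + 12·38 + 11·3 = 499 mm.

499 mm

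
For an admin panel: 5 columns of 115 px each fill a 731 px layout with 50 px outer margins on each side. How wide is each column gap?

Subtract both margins: 731 − 2·50 = 631 px.
5·115 + 4g = 631 → 4g = 56 → g = 14 px.

14 px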